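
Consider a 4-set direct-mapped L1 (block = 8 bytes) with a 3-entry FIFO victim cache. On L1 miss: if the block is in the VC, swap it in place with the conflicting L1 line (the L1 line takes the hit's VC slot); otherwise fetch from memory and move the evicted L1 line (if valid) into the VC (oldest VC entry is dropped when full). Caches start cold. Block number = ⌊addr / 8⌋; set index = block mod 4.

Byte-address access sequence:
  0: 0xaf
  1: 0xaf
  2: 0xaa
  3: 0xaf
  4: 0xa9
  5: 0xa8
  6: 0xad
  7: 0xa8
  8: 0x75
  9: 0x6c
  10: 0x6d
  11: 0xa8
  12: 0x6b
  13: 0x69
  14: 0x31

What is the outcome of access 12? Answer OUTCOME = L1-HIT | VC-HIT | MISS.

OUTCOME = VC-HIT

#0 0xaf→b21/s1 MISS; vc=[]
#1 0xaf→b21/s1 L1-HIT; vc=[]
#2 0xaa→b21/s1 L1-HIT; vc=[]
#3 0xaf→b21/s1 L1-HIT; vc=[]
#4 0xa9→b21/s1 L1-HIT; vc=[]
#5 0xa8→b21/s1 L1-HIT; vc=[]
#6 0xad→b21/s1 L1-HIT; vc=[]
#7 0xa8→b21/s1 L1-HIT; vc=[]
#8 0x75→b14/s2 MISS; vc=[]
#9 0x6c→b13/s1 MISS; vc=[21]
#10 0x6d→b13/s1 L1-HIT; vc=[21]
#11 0xa8→b21/s1 VC-HIT; vc=[13]
#12 0x6b→b13/s1 VC-HIT; vc=[21]
#13 0x69→b13/s1 L1-HIT; vc=[21]
#14 0x31→b6/s2 MISS; vc=[21,14]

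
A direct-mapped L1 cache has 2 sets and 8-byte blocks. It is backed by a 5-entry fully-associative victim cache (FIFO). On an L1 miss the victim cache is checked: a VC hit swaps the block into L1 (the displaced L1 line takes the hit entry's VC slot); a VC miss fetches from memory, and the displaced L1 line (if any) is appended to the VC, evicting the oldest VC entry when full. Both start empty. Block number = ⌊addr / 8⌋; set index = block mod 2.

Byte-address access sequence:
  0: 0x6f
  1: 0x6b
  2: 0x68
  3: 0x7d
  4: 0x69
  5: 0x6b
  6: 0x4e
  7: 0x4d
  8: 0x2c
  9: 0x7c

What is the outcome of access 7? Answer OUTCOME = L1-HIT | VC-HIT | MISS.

#0 0x6f→b13/s1 MISS; vc=[]
#1 0x6b→b13/s1 L1-HIT; vc=[]
#2 0x68→b13/s1 L1-HIT; vc=[]
#3 0x7d→b15/s1 MISS; vc=[13]
#4 0x69→b13/s1 VC-HIT; vc=[15]
#5 0x6b→b13/s1 L1-HIT; vc=[15]
#6 0x4e→b9/s1 MISS; vc=[15,13]
#7 0x4d→b9/s1 L1-HIT; vc=[15,13]
#8 0x2c→b5/s1 MISS; vc=[15,13,9]
#9 0x7c→b15/s1 VC-HIT; vc=[5,13,9]

OUTCOME = L1-HIT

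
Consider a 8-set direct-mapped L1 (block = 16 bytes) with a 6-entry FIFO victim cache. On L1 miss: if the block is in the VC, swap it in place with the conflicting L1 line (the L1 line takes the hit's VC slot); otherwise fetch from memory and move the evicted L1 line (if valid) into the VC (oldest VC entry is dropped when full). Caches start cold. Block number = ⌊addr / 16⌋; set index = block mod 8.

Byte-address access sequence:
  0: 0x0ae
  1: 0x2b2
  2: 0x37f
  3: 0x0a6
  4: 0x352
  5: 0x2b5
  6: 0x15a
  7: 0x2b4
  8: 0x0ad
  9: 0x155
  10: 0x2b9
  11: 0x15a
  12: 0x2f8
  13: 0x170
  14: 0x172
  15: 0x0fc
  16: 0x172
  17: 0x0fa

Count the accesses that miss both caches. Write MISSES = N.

0: 0xae (blk 10, set 2) → MISS  vc=[]
1: 0x2b2 (blk 43, set 3) → MISS  vc=[]
2: 0x37f (blk 55, set 7) → MISS  vc=[]
3: 0xa6 (blk 10, set 2) → L1-HIT  vc=[]
4: 0x352 (blk 53, set 5) → MISS  vc=[]
5: 0x2b5 (blk 43, set 3) → L1-HIT  vc=[]
6: 0x15a (blk 21, set 5) → MISS  vc=[53]
7: 0x2b4 (blk 43, set 3) → L1-HIT  vc=[53]
8: 0xad (blk 10, set 2) → L1-HIT  vc=[53]
9: 0x155 (blk 21, set 5) → L1-HIT  vc=[53]
10: 0x2b9 (blk 43, set 3) → L1-HIT  vc=[53]
11: 0x15a (blk 21, set 5) → L1-HIT  vc=[53]
12: 0x2f8 (blk 47, set 7) → MISS  vc=[53, 55]
13: 0x170 (blk 23, set 7) → MISS  vc=[53, 55, 47]
14: 0x172 (blk 23, set 7) → L1-HIT  vc=[53, 55, 47]
15: 0xfc (blk 15, set 7) → MISS  vc=[53, 55, 47, 23]
16: 0x172 (blk 23, set 7) → VC-HIT  vc=[53, 55, 47, 15]
17: 0xfa (blk 15, set 7) → VC-HIT  vc=[53, 55, 47, 23]

MISSES = 8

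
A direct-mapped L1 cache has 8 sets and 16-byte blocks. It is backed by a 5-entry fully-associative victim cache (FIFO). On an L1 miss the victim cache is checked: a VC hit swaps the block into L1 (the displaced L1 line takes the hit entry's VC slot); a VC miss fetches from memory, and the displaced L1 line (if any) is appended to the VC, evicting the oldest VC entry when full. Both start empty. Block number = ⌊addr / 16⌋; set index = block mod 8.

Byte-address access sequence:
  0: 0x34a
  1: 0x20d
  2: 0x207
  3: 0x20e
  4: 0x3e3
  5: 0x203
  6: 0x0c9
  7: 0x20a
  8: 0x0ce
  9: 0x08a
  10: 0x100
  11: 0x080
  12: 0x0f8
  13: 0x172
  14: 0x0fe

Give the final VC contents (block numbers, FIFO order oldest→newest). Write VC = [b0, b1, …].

0: 0x34a (blk 52, set 4) → MISS  vc=[]
1: 0x20d (blk 32, set 0) → MISS  vc=[]
2: 0x207 (blk 32, set 0) → L1-HIT  vc=[]
3: 0x20e (blk 32, set 0) → L1-HIT  vc=[]
4: 0x3e3 (blk 62, set 6) → MISS  vc=[]
5: 0x203 (blk 32, set 0) → L1-HIT  vc=[]
6: 0xc9 (blk 12, set 4) → MISS  vc=[52]
7: 0x20a (blk 32, set 0) → L1-HIT  vc=[52]
8: 0xce (blk 12, set 4) → L1-HIT  vc=[52]
9: 0x8a (blk 8, set 0) → MISS  vc=[52, 32]
10: 0x100 (blk 16, set 0) → MISS  vc=[52, 32, 8]
11: 0x80 (blk 8, set 0) → VC-HIT  vc=[52, 32, 16]
12: 0xf8 (blk 15, set 7) → MISS  vc=[52, 32, 16]
13: 0x172 (blk 23, set 7) → MISS  vc=[52, 32, 16, 15]
14: 0xfe (blk 15, set 7) → VC-HIT  vc=[52, 32, 16, 23]

VC = [52, 32, 16, 23]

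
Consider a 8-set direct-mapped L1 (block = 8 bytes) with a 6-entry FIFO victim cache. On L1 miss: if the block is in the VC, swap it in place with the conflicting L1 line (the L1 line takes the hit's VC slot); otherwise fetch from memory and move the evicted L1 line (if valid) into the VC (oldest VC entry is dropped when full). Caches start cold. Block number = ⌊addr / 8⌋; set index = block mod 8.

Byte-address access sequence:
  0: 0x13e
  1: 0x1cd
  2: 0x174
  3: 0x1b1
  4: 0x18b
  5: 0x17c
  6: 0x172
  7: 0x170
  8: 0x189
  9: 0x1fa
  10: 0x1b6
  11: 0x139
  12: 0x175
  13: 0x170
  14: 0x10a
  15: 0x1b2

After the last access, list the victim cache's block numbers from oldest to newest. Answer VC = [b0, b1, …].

0: 0x13e (blk 39, set 7) → MISS  vc=[]
1: 0x1cd (blk 57, set 1) → MISS  vc=[]
2: 0x174 (blk 46, set 6) → MISS  vc=[]
3: 0x1b1 (blk 54, set 6) → MISS  vc=[46]
4: 0x18b (blk 49, set 1) → MISS  vc=[46, 57]
5: 0x17c (blk 47, set 7) → MISS  vc=[46, 57, 39]
6: 0x172 (blk 46, set 6) → VC-HIT  vc=[54, 57, 39]
7: 0x170 (blk 46, set 6) → L1-HIT  vc=[54, 57, 39]
8: 0x189 (blk 49, set 1) → L1-HIT  vc=[54, 57, 39]
9: 0x1fa (blk 63, set 7) → MISS  vc=[54, 57, 39, 47]
10: 0x1b6 (blk 54, set 6) → VC-HIT  vc=[46, 57, 39, 47]
11: 0x139 (blk 39, set 7) → VC-HIT  vc=[46, 57, 63, 47]
12: 0x175 (blk 46, set 6) → VC-HIT  vc=[54, 57, 63, 47]
13: 0x170 (blk 46, set 6) → L1-HIT  vc=[54, 57, 63, 47]
14: 0x10a (blk 33, set 1) → MISS  vc=[54, 57, 63, 47, 49]
15: 0x1b2 (blk 54, set 6) → VC-HIT  vc=[46, 57, 63, 47, 49]

VC = [46, 57, 63, 47, 49]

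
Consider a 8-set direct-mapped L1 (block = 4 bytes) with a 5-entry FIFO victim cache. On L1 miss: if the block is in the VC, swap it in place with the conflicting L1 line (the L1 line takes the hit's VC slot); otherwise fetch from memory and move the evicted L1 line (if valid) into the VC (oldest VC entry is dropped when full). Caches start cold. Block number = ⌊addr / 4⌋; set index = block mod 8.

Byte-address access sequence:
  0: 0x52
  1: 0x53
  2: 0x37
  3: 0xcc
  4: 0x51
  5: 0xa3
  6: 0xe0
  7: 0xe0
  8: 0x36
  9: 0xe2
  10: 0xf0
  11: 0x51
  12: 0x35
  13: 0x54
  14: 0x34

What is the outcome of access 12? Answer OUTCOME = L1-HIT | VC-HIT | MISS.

OUTCOME = L1-HIT

0: 0x52 (blk 20, set 4) → MISS  vc=[]
1: 0x53 (blk 20, set 4) → L1-HIT  vc=[]
2: 0x37 (blk 13, set 5) → MISS  vc=[]
3: 0xcc (blk 51, set 3) → MISS  vc=[]
4: 0x51 (blk 20, set 4) → L1-HIT  vc=[]
5: 0xa3 (blk 40, set 0) → MISS  vc=[]
6: 0xe0 (blk 56, set 0) → MISS  vc=[40]
7: 0xe0 (blk 56, set 0) → L1-HIT  vc=[40]
8: 0x36 (blk 13, set 5) → L1-HIT  vc=[40]
9: 0xe2 (blk 56, set 0) → L1-HIT  vc=[40]
10: 0xf0 (blk 60, set 4) → MISS  vc=[40, 20]
11: 0x51 (blk 20, set 4) → VC-HIT  vc=[40, 60]
12: 0x35 (blk 13, set 5) → L1-HIT  vc=[40, 60]
13: 0x54 (blk 21, set 5) → MISS  vc=[40, 60, 13]
14: 0x34 (blk 13, set 5) → VC-HIT  vc=[40, 60, 21]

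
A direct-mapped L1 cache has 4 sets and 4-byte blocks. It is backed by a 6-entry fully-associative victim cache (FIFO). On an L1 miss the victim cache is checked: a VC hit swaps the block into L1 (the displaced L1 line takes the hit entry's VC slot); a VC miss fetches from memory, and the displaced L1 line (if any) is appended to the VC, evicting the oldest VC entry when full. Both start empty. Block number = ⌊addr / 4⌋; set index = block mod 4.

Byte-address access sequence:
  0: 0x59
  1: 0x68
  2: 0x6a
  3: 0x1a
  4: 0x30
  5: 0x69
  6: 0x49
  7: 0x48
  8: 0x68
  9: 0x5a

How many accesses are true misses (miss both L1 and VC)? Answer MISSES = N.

#0 0x59→b22/s2 MISS; vc=[]
#1 0x68→b26/s2 MISS; vc=[22]
#2 0x6a→b26/s2 L1-HIT; vc=[22]
#3 0x1a→b6/s2 MISS; vc=[22,26]
#4 0x30→b12/s0 MISS; vc=[22,26]
#5 0x69→b26/s2 VC-HIT; vc=[22,6]
#6 0x49→b18/s2 MISS; vc=[22,6,26]
#7 0x48→b18/s2 L1-HIT; vc=[22,6,26]
#8 0x68→b26/s2 VC-HIT; vc=[22,6,18]
#9 0x5a→b22/s2 VC-HIT; vc=[26,6,18]

MISSES = 5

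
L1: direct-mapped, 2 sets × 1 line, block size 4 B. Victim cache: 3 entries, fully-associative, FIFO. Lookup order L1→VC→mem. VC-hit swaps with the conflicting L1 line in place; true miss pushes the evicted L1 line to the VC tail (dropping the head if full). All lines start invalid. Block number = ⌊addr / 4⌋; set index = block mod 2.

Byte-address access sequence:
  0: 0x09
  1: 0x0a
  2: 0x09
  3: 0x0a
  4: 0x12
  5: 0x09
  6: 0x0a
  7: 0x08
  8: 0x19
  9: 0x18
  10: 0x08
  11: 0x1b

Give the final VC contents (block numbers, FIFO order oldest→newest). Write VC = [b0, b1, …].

  [0] addr=0x9 blk=2 s=0: MISS | VC []
  [1] addr=0xa blk=2 s=0: L1-HIT | VC []
  [2] addr=0x9 blk=2 s=0: L1-HIT | VC []
  [3] addr=0xa blk=2 s=0: L1-HIT | VC []
  [4] addr=0x12 blk=4 s=0: MISS | VC [2]
  [5] addr=0x9 blk=2 s=0: VC-HIT | VC [4]
  [6] addr=0xa blk=2 s=0: L1-HIT | VC [4]
  [7] addr=0x8 blk=2 s=0: L1-HIT | VC [4]
  [8] addr=0x19 blk=6 s=0: MISS | VC [4, 2]
  [9] addr=0x18 blk=6 s=0: L1-HIT | VC [4, 2]
  [10] addr=0x8 blk=2 s=0: VC-HIT | VC [4, 6]
  [11] addr=0x1b blk=6 s=0: VC-HIT | VC [4, 2]

VC = [4, 2]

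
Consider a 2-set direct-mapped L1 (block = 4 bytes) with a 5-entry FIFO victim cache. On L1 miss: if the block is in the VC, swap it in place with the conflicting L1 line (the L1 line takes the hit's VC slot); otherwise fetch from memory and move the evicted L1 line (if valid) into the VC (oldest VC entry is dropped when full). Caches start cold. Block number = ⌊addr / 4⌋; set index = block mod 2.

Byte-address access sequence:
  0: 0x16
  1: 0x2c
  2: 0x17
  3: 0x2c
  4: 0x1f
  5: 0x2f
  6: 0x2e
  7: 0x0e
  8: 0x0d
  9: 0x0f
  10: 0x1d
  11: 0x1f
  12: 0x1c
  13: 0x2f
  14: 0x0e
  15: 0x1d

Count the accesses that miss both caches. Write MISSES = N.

0: 0x16 (blk 5, set 1) → MISS  vc=[]
1: 0x2c (blk 11, set 1) → MISS  vc=[5]
2: 0x17 (blk 5, set 1) → VC-HIT  vc=[11]
3: 0x2c (blk 11, set 1) → VC-HIT  vc=[5]
4: 0x1f (blk 7, set 1) → MISS  vc=[5, 11]
5: 0x2f (blk 11, set 1) → VC-HIT  vc=[5, 7]
6: 0x2e (blk 11, set 1) → L1-HIT  vc=[5, 7]
7: 0xe (blk 3, set 1) → MISS  vc=[5, 7, 11]
8: 0xd (blk 3, set 1) → L1-HIT  vc=[5, 7, 11]
9: 0xf (blk 3, set 1) → L1-HIT  vc=[5, 7, 11]
10: 0x1d (blk 7, set 1) → VC-HIT  vc=[5, 3, 11]
11: 0x1f (blk 7, set 1) → L1-HIT  vc=[5, 3, 11]
12: 0x1c (blk 7, set 1) → L1-HIT  vc=[5, 3, 11]
13: 0x2f (blk 11, set 1) → VC-HIT  vc=[5, 3, 7]
14: 0xe (blk 3, set 1) → VC-HIT  vc=[5, 11, 7]
15: 0x1d (blk 7, set 1) → VC-HIT  vc=[5, 11, 3]

MISSES = 4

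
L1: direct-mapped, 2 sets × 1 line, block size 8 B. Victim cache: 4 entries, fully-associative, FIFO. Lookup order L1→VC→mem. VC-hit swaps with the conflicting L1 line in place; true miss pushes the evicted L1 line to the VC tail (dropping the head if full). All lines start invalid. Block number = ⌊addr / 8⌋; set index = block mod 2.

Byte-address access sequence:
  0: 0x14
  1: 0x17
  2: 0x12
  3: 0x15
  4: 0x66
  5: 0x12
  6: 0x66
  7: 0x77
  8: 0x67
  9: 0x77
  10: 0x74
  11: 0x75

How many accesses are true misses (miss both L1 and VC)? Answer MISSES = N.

#0 0x14→b2/s0 MISS; vc=[]
#1 0x17→b2/s0 L1-HIT; vc=[]
#2 0x12→b2/s0 L1-HIT; vc=[]
#3 0x15→b2/s0 L1-HIT; vc=[]
#4 0x66→b12/s0 MISS; vc=[2]
#5 0x12→b2/s0 VC-HIT; vc=[12]
#6 0x66→b12/s0 VC-HIT; vc=[2]
#7 0x77→b14/s0 MISS; vc=[2,12]
#8 0x67→b12/s0 VC-HIT; vc=[2,14]
#9 0x77→b14/s0 VC-HIT; vc=[2,12]
#10 0x74→b14/s0 L1-HIT; vc=[2,12]
#11 0x75→b14/s0 L1-HIT; vc=[2,12]

MISSES = 3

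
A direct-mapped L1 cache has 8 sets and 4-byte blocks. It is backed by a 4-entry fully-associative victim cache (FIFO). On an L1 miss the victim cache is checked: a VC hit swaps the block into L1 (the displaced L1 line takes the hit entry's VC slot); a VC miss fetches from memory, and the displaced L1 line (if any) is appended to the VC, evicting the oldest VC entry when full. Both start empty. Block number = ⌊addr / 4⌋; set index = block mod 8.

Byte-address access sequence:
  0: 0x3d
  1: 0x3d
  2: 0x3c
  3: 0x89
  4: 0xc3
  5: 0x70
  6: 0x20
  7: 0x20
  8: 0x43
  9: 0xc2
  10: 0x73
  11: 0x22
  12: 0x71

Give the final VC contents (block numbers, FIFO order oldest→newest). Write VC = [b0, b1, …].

0: 0x3d (blk 15, set 7) → MISS  vc=[]
1: 0x3d (blk 15, set 7) → L1-HIT  vc=[]
2: 0x3c (blk 15, set 7) → L1-HIT  vc=[]
3: 0x89 (blk 34, set 2) → MISS  vc=[]
4: 0xc3 (blk 48, set 0) → MISS  vc=[]
5: 0x70 (blk 28, set 4) → MISS  vc=[]
6: 0x20 (blk 8, set 0) → MISS  vc=[48]
7: 0x20 (blk 8, set 0) → L1-HIT  vc=[48]
8: 0x43 (blk 16, set 0) → MISS  vc=[48, 8]
9: 0xc2 (blk 48, set 0) → VC-HIT  vc=[16, 8]
10: 0x73 (blk 28, set 4) → L1-HIT  vc=[16, 8]
11: 0x22 (blk 8, set 0) → VC-HIT  vc=[16, 48]
12: 0x71 (blk 28, set 4) → L1-HIT  vc=[16, 48]

VC = [16, 48]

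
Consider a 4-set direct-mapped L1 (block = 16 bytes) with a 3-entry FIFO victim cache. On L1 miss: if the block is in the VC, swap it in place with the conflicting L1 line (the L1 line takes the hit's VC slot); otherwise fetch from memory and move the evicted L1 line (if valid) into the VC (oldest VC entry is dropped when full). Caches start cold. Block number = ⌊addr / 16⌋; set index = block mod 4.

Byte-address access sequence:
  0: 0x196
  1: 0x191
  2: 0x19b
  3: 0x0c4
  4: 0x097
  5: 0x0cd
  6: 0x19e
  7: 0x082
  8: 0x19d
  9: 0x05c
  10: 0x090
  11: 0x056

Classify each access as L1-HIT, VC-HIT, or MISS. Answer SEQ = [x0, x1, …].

#0 0x196→b25/s1 MISS; vc=[]
#1 0x191→b25/s1 L1-HIT; vc=[]
#2 0x19b→b25/s1 L1-HIT; vc=[]
#3 0xc4→b12/s0 MISS; vc=[]
#4 0x97→b9/s1 MISS; vc=[25]
#5 0xcd→b12/s0 L1-HIT; vc=[25]
#6 0x19e→b25/s1 VC-HIT; vc=[9]
#7 0x82→b8/s0 MISS; vc=[9,12]
#8 0x19d→b25/s1 L1-HIT; vc=[9,12]
#9 0x5c→b5/s1 MISS; vc=[9,12,25]
#10 0x90→b9/s1 VC-HIT; vc=[5,12,25]
#11 0x56→b5/s1 VC-HIT; vc=[9,12,25]

SEQ = [MISS, L1-HIT, L1-HIT, MISS, MISS, L1-HIT, VC-HIT, MISS, L1-HIT, MISS, VC-HIT, VC-HIT]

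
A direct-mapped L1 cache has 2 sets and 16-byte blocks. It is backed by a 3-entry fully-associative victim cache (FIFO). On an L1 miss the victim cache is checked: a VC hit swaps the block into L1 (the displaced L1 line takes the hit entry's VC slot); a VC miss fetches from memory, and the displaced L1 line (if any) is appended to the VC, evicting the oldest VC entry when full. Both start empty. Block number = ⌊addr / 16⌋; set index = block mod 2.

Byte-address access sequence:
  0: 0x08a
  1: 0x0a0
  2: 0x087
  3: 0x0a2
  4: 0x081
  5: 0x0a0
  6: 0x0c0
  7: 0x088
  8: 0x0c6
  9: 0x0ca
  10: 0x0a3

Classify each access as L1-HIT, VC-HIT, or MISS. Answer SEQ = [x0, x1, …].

#0 0x8a→b8/s0 MISS; vc=[]
#1 0xa0→b10/s0 MISS; vc=[8]
#2 0x87→b8/s0 VC-HIT; vc=[10]
#3 0xa2→b10/s0 VC-HIT; vc=[8]
#4 0x81→b8/s0 VC-HIT; vc=[10]
#5 0xa0→b10/s0 VC-HIT; vc=[8]
#6 0xc0→b12/s0 MISS; vc=[8,10]
#7 0x88→b8/s0 VC-HIT; vc=[12,10]
#8 0xc6→b12/s0 VC-HIT; vc=[8,10]
#9 0xca→b12/s0 L1-HIT; vc=[8,10]
#10 0xa3→b10/s0 VC-HIT; vc=[8,12]

SEQ = [MISS, MISS, VC-HIT, VC-HIT, VC-HIT, VC-HIT, MISS, VC-HIT, VC-HIT, L1-HIT, VC-HIT]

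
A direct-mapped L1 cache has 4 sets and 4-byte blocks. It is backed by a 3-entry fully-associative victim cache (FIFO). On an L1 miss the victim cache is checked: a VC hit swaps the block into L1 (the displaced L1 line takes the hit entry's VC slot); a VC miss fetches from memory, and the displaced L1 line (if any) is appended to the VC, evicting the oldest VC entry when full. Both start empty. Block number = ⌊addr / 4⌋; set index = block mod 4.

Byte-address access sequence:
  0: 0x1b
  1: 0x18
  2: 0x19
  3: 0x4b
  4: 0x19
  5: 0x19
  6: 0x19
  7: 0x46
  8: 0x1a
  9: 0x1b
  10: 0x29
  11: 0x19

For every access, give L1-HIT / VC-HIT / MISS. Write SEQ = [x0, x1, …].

0: 0x1b (blk 6, set 2) → MISS  vc=[]
1: 0x18 (blk 6, set 2) → L1-HIT  vc=[]
2: 0x19 (blk 6, set 2) → L1-HIT  vc=[]
3: 0x4b (blk 18, set 2) → MISS  vc=[6]
4: 0x19 (blk 6, set 2) → VC-HIT  vc=[18]
5: 0x19 (blk 6, set 2) → L1-HIT  vc=[18]
6: 0x19 (blk 6, set 2) → L1-HIT  vc=[18]
7: 0x46 (blk 17, set 1) → MISS  vc=[18]
8: 0x1a (blk 6, set 2) → L1-HIT  vc=[18]
9: 0x1b (blk 6, set 2) → L1-HIT  vc=[18]
10: 0x29 (blk 10, set 2) → MISS  vc=[18, 6]
11: 0x19 (blk 6, set 2) → VC-HIT  vc=[18, 10]

SEQ = [MISS, L1-HIT, L1-HIT, MISS, VC-HIT, L1-HIT, L1-HIT, MISS, L1-HIT, L1-HIT, MISS, VC-HIT]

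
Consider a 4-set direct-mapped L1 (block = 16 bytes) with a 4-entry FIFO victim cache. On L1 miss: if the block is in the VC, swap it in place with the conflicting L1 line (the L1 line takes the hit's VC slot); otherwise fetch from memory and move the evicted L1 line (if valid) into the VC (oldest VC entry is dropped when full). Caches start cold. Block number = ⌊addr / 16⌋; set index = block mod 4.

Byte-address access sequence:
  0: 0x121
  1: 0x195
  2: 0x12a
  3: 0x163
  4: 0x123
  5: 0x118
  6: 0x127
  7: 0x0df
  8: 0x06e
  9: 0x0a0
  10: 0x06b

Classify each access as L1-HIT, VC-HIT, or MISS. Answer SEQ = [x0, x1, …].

SEQ = [MISS, MISS, L1-HIT, MISS, VC-HIT, MISS, L1-HIT, MISS, MISS, MISS, VC-HIT]

0: 0x121 (blk 18, set 2) → MISS  vc=[]
1: 0x195 (blk 25, set 1) → MISS  vc=[]
2: 0x12a (blk 18, set 2) → L1-HIT  vc=[]
3: 0x163 (blk 22, set 2) → MISS  vc=[18]
4: 0x123 (blk 18, set 2) → VC-HIT  vc=[22]
5: 0x118 (blk 17, set 1) → MISS  vc=[22, 25]
6: 0x127 (blk 18, set 2) → L1-HIT  vc=[22, 25]
7: 0xdf (blk 13, set 1) → MISS  vc=[22, 25, 17]
8: 0x6e (blk 6, set 2) → MISS  vc=[22, 25, 17, 18]
9: 0xa0 (blk 10, set 2) → MISS  vc=[25, 17, 18, 6]
10: 0x6b (blk 6, set 2) → VC-HIT  vc=[25, 17, 18, 10]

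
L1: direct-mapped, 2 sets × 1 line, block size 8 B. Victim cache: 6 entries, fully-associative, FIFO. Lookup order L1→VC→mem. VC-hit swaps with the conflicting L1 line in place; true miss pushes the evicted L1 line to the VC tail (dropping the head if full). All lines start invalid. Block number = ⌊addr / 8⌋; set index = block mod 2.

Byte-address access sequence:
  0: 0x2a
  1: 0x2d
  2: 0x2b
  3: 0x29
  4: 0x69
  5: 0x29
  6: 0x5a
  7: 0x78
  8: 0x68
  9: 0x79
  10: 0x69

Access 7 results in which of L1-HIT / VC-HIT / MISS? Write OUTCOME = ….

OUTCOME = MISS

  [0] addr=0x2a blk=5 s=1: MISS | VC []
  [1] addr=0x2d blk=5 s=1: L1-HIT | VC []
  [2] addr=0x2b blk=5 s=1: L1-HIT | VC []
  [3] addr=0x29 blk=5 s=1: L1-HIT | VC []
  [4] addr=0x69 blk=13 s=1: MISS | VC [5]
  [5] addr=0x29 blk=5 s=1: VC-HIT | VC [13]
  [6] addr=0x5a blk=11 s=1: MISS | VC [13, 5]
  [7] addr=0x78 blk=15 s=1: MISS | VC [13, 5, 11]
  [8] addr=0x68 blk=13 s=1: VC-HIT | VC [15, 5, 11]
  [9] addr=0x79 blk=15 s=1: VC-HIT | VC [13, 5, 11]
  [10] addr=0x69 blk=13 s=1: VC-HIT | VC [15, 5, 11]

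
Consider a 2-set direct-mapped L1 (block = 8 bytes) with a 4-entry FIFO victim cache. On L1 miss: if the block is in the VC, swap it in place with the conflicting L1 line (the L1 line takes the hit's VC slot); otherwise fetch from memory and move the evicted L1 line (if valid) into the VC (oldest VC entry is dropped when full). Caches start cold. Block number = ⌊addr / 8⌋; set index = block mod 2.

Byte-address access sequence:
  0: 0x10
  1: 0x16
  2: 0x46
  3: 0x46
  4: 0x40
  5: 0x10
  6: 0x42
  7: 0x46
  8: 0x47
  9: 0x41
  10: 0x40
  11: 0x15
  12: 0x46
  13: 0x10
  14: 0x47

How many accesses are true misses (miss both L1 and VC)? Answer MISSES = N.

0: 0x10 (blk 2, set 0) → MISS  vc=[]
1: 0x16 (blk 2, set 0) → L1-HIT  vc=[]
2: 0x46 (blk 8, set 0) → MISS  vc=[2]
3: 0x46 (blk 8, set 0) → L1-HIT  vc=[2]
4: 0x40 (blk 8, set 0) → L1-HIT  vc=[2]
5: 0x10 (blk 2, set 0) → VC-HIT  vc=[8]
6: 0x42 (blk 8, set 0) → VC-HIT  vc=[2]
7: 0x46 (blk 8, set 0) → L1-HIT  vc=[2]
8: 0x47 (blk 8, set 0) → L1-HIT  vc=[2]
9: 0x41 (blk 8, set 0) → L1-HIT  vc=[2]
10: 0x40 (blk 8, set 0) → L1-HIT  vc=[2]
11: 0x15 (blk 2, set 0) → VC-HIT  vc=[8]
12: 0x46 (blk 8, set 0) → VC-HIT  vc=[2]
13: 0x10 (blk 2, set 0) → VC-HIT  vc=[8]
14: 0x47 (blk 8, set 0) → VC-HIT  vc=[2]

MISSES = 2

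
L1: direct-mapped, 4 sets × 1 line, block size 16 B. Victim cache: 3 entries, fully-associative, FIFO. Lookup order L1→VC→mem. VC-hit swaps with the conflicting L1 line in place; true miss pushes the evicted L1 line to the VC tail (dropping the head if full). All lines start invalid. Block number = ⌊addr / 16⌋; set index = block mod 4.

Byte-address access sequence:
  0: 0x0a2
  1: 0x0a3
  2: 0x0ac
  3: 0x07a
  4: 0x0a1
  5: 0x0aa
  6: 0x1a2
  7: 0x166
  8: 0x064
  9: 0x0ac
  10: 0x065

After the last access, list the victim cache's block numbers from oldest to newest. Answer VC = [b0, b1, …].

VC = [10, 26, 22]

#0 0xa2→b10/s2 MISS; vc=[]
#1 0xa3→b10/s2 L1-HIT; vc=[]
#2 0xac→b10/s2 L1-HIT; vc=[]
#3 0x7a→b7/s3 MISS; vc=[]
#4 0xa1→b10/s2 L1-HIT; vc=[]
#5 0xaa→b10/s2 L1-HIT; vc=[]
#6 0x1a2→b26/s2 MISS; vc=[10]
#7 0x166→b22/s2 MISS; vc=[10,26]
#8 0x64→b6/s2 MISS; vc=[10,26,22]
#9 0xac→b10/s2 VC-HIT; vc=[6,26,22]
#10 0x65→b6/s2 VC-HIT; vc=[10,26,22]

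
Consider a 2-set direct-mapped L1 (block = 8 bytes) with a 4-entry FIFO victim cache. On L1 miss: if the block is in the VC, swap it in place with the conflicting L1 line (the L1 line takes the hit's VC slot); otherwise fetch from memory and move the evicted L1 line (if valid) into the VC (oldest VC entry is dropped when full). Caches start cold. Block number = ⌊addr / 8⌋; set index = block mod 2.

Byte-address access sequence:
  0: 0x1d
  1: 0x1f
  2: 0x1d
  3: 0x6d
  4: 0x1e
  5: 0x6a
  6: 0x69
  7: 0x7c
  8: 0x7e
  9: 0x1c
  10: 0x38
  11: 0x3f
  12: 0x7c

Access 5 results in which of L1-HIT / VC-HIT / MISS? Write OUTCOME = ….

  [0] addr=0x1d blk=3 s=1: MISS | VC []
  [1] addr=0x1f blk=3 s=1: L1-HIT | VC []
  [2] addr=0x1d blk=3 s=1: L1-HIT | VC []
  [3] addr=0x6d blk=13 s=1: MISS | VC [3]
  [4] addr=0x1e blk=3 s=1: VC-HIT | VC [13]
  [5] addr=0x6a blk=13 s=1: VC-HIT | VC [3]
  [6] addr=0x69 blk=13 s=1: L1-HIT | VC [3]
  [7] addr=0x7c blk=15 s=1: MISS | VC [3, 13]
  [8] addr=0x7e blk=15 s=1: L1-HIT | VC [3, 13]
  [9] addr=0x1c blk=3 s=1: VC-HIT | VC [15, 13]
  [10] addr=0x38 blk=7 s=1: MISS | VC [15, 13, 3]
  [11] addr=0x3f blk=7 s=1: L1-HIT | VC [15, 13, 3]
  [12] addr=0x7c blk=15 s=1: VC-HIT | VC [7, 13, 3]

OUTCOME = VC-HIT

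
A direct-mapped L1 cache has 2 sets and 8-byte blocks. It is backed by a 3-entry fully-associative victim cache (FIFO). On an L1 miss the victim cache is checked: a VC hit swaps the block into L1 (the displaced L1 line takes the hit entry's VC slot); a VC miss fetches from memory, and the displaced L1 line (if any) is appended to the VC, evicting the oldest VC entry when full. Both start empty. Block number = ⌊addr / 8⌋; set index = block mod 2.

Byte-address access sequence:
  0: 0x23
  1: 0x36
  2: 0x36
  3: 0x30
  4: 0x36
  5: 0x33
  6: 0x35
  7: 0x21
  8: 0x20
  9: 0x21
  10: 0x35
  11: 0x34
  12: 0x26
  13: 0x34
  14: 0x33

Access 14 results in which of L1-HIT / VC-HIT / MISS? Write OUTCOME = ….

OUTCOME = L1-HIT

  [0] addr=0x23 blk=4 s=0: MISS | VC []
  [1] addr=0x36 blk=6 s=0: MISS | VC [4]
  [2] addr=0x36 blk=6 s=0: L1-HIT | VC [4]
  [3] addr=0x30 blk=6 s=0: L1-HIT | VC [4]
  [4] addr=0x36 blk=6 s=0: L1-HIT | VC [4]
  [5] addr=0x33 blk=6 s=0: L1-HIT | VC [4]
  [6] addr=0x35 blk=6 s=0: L1-HIT | VC [4]
  [7] addr=0x21 blk=4 s=0: VC-HIT | VC [6]
  [8] addr=0x20 blk=4 s=0: L1-HIT | VC [6]
  [9] addr=0x21 blk=4 s=0: L1-HIT | VC [6]
  [10] addr=0x35 blk=6 s=0: VC-HIT | VC [4]
  [11] addr=0x34 blk=6 s=0: L1-HIT | VC [4]
  [12] addr=0x26 blk=4 s=0: VC-HIT | VC [6]
  [13] addr=0x34 blk=6 s=0: VC-HIT | VC [4]
  [14] addr=0x33 blk=6 s=0: L1-HIT | VC [4]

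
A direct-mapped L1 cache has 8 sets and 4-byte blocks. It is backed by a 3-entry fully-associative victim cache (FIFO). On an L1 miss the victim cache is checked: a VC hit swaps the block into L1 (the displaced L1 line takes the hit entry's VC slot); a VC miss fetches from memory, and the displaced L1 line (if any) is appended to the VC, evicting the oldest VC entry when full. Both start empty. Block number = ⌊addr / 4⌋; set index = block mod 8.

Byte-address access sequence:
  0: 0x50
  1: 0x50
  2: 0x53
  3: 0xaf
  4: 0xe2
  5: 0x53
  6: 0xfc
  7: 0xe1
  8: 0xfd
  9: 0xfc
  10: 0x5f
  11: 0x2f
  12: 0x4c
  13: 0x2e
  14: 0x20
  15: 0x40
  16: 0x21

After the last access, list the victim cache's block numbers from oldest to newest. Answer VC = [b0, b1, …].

#0 0x50→b20/s4 MISS; vc=[]
#1 0x50→b20/s4 L1-HIT; vc=[]
#2 0x53→b20/s4 L1-HIT; vc=[]
#3 0xaf→b43/s3 MISS; vc=[]
#4 0xe2→b56/s0 MISS; vc=[]
#5 0x53→b20/s4 L1-HIT; vc=[]
#6 0xfc→b63/s7 MISS; vc=[]
#7 0xe1→b56/s0 L1-HIT; vc=[]
#8 0xfd→b63/s7 L1-HIT; vc=[]
#9 0xfc→b63/s7 L1-HIT; vc=[]
#10 0x5f→b23/s7 MISS; vc=[63]
#11 0x2f→b11/s3 MISS; vc=[63,43]
#12 0x4c→b19/s3 MISS; vc=[63,43,11]
#13 0x2e→b11/s3 VC-HIT; vc=[63,43,19]
#14 0x20→b8/s0 MISS; vc=[43,19,56]
#15 0x40→b16/s0 MISS; vc=[19,56,8]
#16 0x21→b8/s0 VC-HIT; vc=[19,56,16]

VC = [19, 56, 16]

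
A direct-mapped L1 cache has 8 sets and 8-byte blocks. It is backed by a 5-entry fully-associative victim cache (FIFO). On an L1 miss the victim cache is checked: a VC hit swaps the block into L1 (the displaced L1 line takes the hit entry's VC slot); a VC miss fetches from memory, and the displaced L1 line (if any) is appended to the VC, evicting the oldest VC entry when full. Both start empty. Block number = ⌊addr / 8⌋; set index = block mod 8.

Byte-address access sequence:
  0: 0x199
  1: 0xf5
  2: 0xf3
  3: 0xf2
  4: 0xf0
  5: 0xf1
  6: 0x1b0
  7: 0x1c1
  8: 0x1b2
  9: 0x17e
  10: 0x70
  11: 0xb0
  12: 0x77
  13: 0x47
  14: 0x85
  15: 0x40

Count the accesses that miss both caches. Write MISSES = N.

  [0] addr=0x199 blk=51 s=3: MISS | VC []
  [1] addr=0xf5 blk=30 s=6: MISS | VC []
  [2] addr=0xf3 blk=30 s=6: L1-HIT | VC []
  [3] addr=0xf2 blk=30 s=6: L1-HIT | VC []
  [4] addr=0xf0 blk=30 s=6: L1-HIT | VC []
  [5] addr=0xf1 blk=30 s=6: L1-HIT | VC []
  [6] addr=0x1b0 blk=54 s=6: MISS | VC [30]
  [7] addr=0x1c1 blk=56 s=0: MISS | VC [30]
  [8] addr=0x1b2 blk=54 s=6: L1-HIT | VC [30]
  [9] addr=0x17e blk=47 s=7: MISS | VC [30]
  [10] addr=0x70 blk=14 s=6: MISS | VC [30, 54]
  [11] addr=0xb0 blk=22 s=6: MISS | VC [30, 54, 14]
  [12] addr=0x77 blk=14 s=6: VC-HIT | VC [30, 54, 22]
  [13] addr=0x47 blk=8 s=0: MISS | VC [30, 54, 22, 56]
  [14] addr=0x85 blk=16 s=0: MISS | VC [30, 54, 22, 56, 8]
  [15] addr=0x40 blk=8 s=0: VC-HIT | VC [30, 54, 22, 56, 16]

MISSES = 9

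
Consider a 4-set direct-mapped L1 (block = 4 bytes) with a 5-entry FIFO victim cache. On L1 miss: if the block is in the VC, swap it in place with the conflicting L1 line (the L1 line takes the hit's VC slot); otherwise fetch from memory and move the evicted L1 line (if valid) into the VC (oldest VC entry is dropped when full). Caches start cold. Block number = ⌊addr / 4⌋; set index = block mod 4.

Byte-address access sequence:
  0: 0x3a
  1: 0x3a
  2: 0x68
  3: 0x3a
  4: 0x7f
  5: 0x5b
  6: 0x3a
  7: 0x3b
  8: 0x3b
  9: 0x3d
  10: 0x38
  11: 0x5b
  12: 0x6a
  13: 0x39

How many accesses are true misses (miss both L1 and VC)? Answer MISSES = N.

MISSES = 5

0: 0x3a (blk 14, set 2) → MISS  vc=[]
1: 0x3a (blk 14, set 2) → L1-HIT  vc=[]
2: 0x68 (blk 26, set 2) → MISS  vc=[14]
3: 0x3a (blk 14, set 2) → VC-HIT  vc=[26]
4: 0x7f (blk 31, set 3) → MISS  vc=[26]
5: 0x5b (blk 22, set 2) → MISS  vc=[26, 14]
6: 0x3a (blk 14, set 2) → VC-HIT  vc=[26, 22]
7: 0x3b (blk 14, set 2) → L1-HIT  vc=[26, 22]
8: 0x3b (blk 14, set 2) → L1-HIT  vc=[26, 22]
9: 0x3d (blk 15, set 3) → MISS  vc=[26, 22, 31]
10: 0x38 (blk 14, set 2) → L1-HIT  vc=[26, 22, 31]
11: 0x5b (blk 22, set 2) → VC-HIT  vc=[26, 14, 31]
12: 0x6a (blk 26, set 2) → VC-HIT  vc=[22, 14, 31]
13: 0x39 (blk 14, set 2) → VC-HIT  vc=[22, 26, 31]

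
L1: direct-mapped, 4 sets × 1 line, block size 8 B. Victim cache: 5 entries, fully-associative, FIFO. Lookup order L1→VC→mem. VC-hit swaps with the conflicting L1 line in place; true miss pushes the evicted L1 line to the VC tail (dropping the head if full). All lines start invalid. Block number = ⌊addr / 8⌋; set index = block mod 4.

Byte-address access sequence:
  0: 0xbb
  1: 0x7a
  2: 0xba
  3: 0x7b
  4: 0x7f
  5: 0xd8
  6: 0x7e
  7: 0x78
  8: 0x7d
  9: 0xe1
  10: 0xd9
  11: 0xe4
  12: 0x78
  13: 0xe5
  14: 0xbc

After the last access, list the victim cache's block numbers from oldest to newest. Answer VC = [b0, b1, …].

#0 0xbb→b23/s3 MISS; vc=[]
#1 0x7a→b15/s3 MISS; vc=[23]
#2 0xba→b23/s3 VC-HIT; vc=[15]
#3 0x7b→b15/s3 VC-HIT; vc=[23]
#4 0x7f→b15/s3 L1-HIT; vc=[23]
#5 0xd8→b27/s3 MISS; vc=[23,15]
#6 0x7e→b15/s3 VC-HIT; vc=[23,27]
#7 0x78→b15/s3 L1-HIT; vc=[23,27]
#8 0x7d→b15/s3 L1-HIT; vc=[23,27]
#9 0xe1→b28/s0 MISS; vc=[23,27]
#10 0xd9→b27/s3 VC-HIT; vc=[23,15]
#11 0xe4→b28/s0 L1-HIT; vc=[23,15]
#12 0x78→b15/s3 VC-HIT; vc=[23,27]
#13 0xe5→b28/s0 L1-HIT; vc=[23,27]
#14 0xbc→b23/s3 VC-HIT; vc=[15,27]

VC = [15, 27]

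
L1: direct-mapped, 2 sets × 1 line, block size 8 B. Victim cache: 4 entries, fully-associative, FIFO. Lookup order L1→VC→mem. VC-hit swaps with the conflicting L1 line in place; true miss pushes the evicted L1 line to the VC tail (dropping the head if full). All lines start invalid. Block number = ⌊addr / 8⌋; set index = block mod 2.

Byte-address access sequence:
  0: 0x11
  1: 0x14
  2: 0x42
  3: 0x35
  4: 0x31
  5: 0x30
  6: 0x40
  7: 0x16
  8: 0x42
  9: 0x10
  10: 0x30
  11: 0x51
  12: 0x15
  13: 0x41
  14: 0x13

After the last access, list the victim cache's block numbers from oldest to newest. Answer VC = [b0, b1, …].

VC = [8, 10, 6]

  [0] addr=0x11 blk=2 s=0: MISS | VC []
  [1] addr=0x14 blk=2 s=0: L1-HIT | VC []
  [2] addr=0x42 blk=8 s=0: MISS | VC [2]
  [3] addr=0x35 blk=6 s=0: MISS | VC [2, 8]
  [4] addr=0x31 blk=6 s=0: L1-HIT | VC [2, 8]
  [5] addr=0x30 blk=6 s=0: L1-HIT | VC [2, 8]
  [6] addr=0x40 blk=8 s=0: VC-HIT | VC [2, 6]
  [7] addr=0x16 blk=2 s=0: VC-HIT | VC [8, 6]
  [8] addr=0x42 blk=8 s=0: VC-HIT | VC [2, 6]
  [9] addr=0x10 blk=2 s=0: VC-HIT | VC [8, 6]
  [10] addr=0x30 blk=6 s=0: VC-HIT | VC [8, 2]
  [11] addr=0x51 blk=10 s=0: MISS | VC [8, 2, 6]
  [12] addr=0x15 blk=2 s=0: VC-HIT | VC [8, 10, 6]
  [13] addr=0x41 blk=8 s=0: VC-HIT | VC [2, 10, 6]
  [14] addr=0x13 blk=2 s=0: VC-HIT | VC [8, 10, 6]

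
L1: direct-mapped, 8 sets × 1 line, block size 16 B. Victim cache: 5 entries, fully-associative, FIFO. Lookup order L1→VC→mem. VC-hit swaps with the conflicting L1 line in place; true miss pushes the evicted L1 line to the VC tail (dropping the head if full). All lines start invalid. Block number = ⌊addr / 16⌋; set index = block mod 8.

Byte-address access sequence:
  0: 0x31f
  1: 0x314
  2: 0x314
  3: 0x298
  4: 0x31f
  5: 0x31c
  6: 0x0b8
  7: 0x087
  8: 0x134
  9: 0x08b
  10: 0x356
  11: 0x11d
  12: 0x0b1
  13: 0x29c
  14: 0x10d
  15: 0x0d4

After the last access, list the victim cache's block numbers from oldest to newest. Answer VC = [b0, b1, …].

VC = [17, 19, 49, 8, 53]

#0 0x31f→b49/s1 MISS; vc=[]
#1 0x314→b49/s1 L1-HIT; vc=[]
#2 0x314→b49/s1 L1-HIT; vc=[]
#3 0x298→b41/s1 MISS; vc=[49]
#4 0x31f→b49/s1 VC-HIT; vc=[41]
#5 0x31c→b49/s1 L1-HIT; vc=[41]
#6 0xb8→b11/s3 MISS; vc=[41]
#7 0x87→b8/s0 MISS; vc=[41]
#8 0x134→b19/s3 MISS; vc=[41,11]
#9 0x8b→b8/s0 L1-HIT; vc=[41,11]
#10 0x356→b53/s5 MISS; vc=[41,11]
#11 0x11d→b17/s1 MISS; vc=[41,11,49]
#12 0xb1→b11/s3 VC-HIT; vc=[41,19,49]
#13 0x29c→b41/s1 VC-HIT; vc=[17,19,49]
#14 0x10d→b16/s0 MISS; vc=[17,19,49,8]
#15 0xd4→b13/s5 MISS; vc=[17,19,49,8,53]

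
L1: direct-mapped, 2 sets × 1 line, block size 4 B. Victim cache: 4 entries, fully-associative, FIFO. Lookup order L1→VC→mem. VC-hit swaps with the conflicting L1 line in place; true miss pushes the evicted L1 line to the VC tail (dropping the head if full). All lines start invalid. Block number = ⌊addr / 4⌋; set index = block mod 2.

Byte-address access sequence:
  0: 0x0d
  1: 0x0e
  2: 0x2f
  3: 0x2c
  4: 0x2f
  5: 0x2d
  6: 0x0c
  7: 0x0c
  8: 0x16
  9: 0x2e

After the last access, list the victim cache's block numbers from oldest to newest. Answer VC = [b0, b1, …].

VC = [5, 3]

0: 0xd (blk 3, set 1) → MISS  vc=[]
1: 0xe (blk 3, set 1) → L1-HIT  vc=[]
2: 0x2f (blk 11, set 1) → MISS  vc=[3]
3: 0x2c (blk 11, set 1) → L1-HIT  vc=[3]
4: 0x2f (blk 11, set 1) → L1-HIT  vc=[3]
5: 0x2d (blk 11, set 1) → L1-HIT  vc=[3]
6: 0xc (blk 3, set 1) → VC-HIT  vc=[11]
7: 0xc (blk 3, set 1) → L1-HIT  vc=[11]
8: 0x16 (blk 5, set 1) → MISS  vc=[11, 3]
9: 0x2e (blk 11, set 1) → VC-HIT  vc=[5, 3]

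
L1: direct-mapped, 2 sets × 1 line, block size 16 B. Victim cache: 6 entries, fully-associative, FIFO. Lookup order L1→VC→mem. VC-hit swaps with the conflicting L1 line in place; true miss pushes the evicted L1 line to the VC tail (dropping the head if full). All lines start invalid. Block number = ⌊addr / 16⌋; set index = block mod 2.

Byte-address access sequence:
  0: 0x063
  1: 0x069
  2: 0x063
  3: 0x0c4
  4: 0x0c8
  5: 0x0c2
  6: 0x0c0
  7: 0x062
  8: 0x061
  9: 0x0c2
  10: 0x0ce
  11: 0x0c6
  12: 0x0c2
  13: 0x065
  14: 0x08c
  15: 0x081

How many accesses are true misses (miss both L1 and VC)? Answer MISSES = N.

#0 0x63→b6/s0 MISS; vc=[]
#1 0x69→b6/s0 L1-HIT; vc=[]
#2 0x63→b6/s0 L1-HIT; vc=[]
#3 0xc4→b12/s0 MISS; vc=[6]
#4 0xc8→b12/s0 L1-HIT; vc=[6]
#5 0xc2→b12/s0 L1-HIT; vc=[6]
#6 0xc0→b12/s0 L1-HIT; vc=[6]
#7 0x62→b6/s0 VC-HIT; vc=[12]
#8 0x61→b6/s0 L1-HIT; vc=[12]
#9 0xc2→b12/s0 VC-HIT; vc=[6]
#10 0xce→b12/s0 L1-HIT; vc=[6]
#11 0xc6→b12/s0 L1-HIT; vc=[6]
#12 0xc2→b12/s0 L1-HIT; vc=[6]
#13 0x65→b6/s0 VC-HIT; vc=[12]
#14 0x8c→b8/s0 MISS; vc=[12,6]
#15 0x81→b8/s0 L1-HIT; vc=[12,6]

MISSES = 3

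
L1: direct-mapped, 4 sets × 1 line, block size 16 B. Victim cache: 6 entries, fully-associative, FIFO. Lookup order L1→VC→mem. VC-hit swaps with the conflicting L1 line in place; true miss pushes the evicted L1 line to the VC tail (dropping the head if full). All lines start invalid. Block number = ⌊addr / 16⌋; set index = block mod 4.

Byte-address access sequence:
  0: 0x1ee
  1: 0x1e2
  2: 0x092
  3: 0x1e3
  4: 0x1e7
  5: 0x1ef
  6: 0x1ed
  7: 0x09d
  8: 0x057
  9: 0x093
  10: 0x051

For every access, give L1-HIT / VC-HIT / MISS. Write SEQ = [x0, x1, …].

0: 0x1ee (blk 30, set 2) → MISS  vc=[]
1: 0x1e2 (blk 30, set 2) → L1-HIT  vc=[]
2: 0x92 (blk 9, set 1) → MISS  vc=[]
3: 0x1e3 (blk 30, set 2) → L1-HIT  vc=[]
4: 0x1e7 (blk 30, set 2) → L1-HIT  vc=[]
5: 0x1ef (blk 30, set 2) → L1-HIT  vc=[]
6: 0x1ed (blk 30, set 2) → L1-HIT  vc=[]
7: 0x9d (blk 9, set 1) → L1-HIT  vc=[]
8: 0x57 (blk 5, set 1) → MISS  vc=[9]
9: 0x93 (blk 9, set 1) → VC-HIT  vc=[5]
10: 0x51 (blk 5, set 1) → VC-HIT  vc=[9]

SEQ = [MISS, L1-HIT, MISS, L1-HIT, L1-HIT, L1-HIT, L1-HIT, L1-HIT, MISS, VC-HIT, VC-HIT]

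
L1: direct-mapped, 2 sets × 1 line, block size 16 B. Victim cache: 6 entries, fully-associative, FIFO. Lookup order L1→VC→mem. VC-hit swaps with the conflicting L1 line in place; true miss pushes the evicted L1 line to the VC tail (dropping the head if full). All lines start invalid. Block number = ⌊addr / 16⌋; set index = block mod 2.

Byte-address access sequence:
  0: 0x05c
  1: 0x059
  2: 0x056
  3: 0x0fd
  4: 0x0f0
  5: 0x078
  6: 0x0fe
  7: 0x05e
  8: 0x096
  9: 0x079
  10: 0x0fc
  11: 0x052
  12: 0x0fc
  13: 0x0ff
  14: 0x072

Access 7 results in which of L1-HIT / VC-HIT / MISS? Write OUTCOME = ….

0: 0x5c (blk 5, set 1) → MISS  vc=[]
1: 0x59 (blk 5, set 1) → L1-HIT  vc=[]
2: 0x56 (blk 5, set 1) → L1-HIT  vc=[]
3: 0xfd (blk 15, set 1) → MISS  vc=[5]
4: 0xf0 (blk 15, set 1) → L1-HIT  vc=[5]
5: 0x78 (blk 7, set 1) → MISS  vc=[5, 15]
6: 0xfe (blk 15, set 1) → VC-HIT  vc=[5, 7]
7: 0x5e (blk 5, set 1) → VC-HIT  vc=[15, 7]
8: 0x96 (blk 9, set 1) → MISS  vc=[15, 7, 5]
9: 0x79 (blk 7, set 1) → VC-HIT  vc=[15, 9, 5]
10: 0xfc (blk 15, set 1) → VC-HIT  vc=[7, 9, 5]
11: 0x52 (blk 5, set 1) → VC-HIT  vc=[7, 9, 15]
12: 0xfc (blk 15, set 1) → VC-HIT  vc=[7, 9, 5]
13: 0xff (blk 15, set 1) → L1-HIT  vc=[7, 9, 5]
14: 0x72 (blk 7, set 1) → VC-HIT  vc=[15, 9, 5]

OUTCOME = VC-HIT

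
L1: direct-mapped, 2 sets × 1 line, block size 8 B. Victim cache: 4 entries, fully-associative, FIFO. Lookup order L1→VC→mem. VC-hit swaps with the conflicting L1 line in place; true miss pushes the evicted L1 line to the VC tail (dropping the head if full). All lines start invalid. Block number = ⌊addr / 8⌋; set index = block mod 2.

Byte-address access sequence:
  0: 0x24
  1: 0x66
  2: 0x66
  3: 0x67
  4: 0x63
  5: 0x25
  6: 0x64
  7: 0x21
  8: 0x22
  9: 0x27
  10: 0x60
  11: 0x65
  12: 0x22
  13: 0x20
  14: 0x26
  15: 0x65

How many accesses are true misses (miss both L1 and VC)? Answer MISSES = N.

  [0] addr=0x24 blk=4 s=0: MISS | VC []
  [1] addr=0x66 blk=12 s=0: MISS | VC [4]
  [2] addr=0x66 blk=12 s=0: L1-HIT | VC [4]
  [3] addr=0x67 blk=12 s=0: L1-HIT | VC [4]
  [4] addr=0x63 blk=12 s=0: L1-HIT | VC [4]
  [5] addr=0x25 blk=4 s=0: VC-HIT | VC [12]
  [6] addr=0x64 blk=12 s=0: VC-HIT | VC [4]
  [7] addr=0x21 blk=4 s=0: VC-HIT | VC [12]
  [8] addr=0x22 blk=4 s=0: L1-HIT | VC [12]
  [9] addr=0x27 blk=4 s=0: L1-HIT | VC [12]
  [10] addr=0x60 blk=12 s=0: VC-HIT | VC [4]
  [11] addr=0x65 blk=12 s=0: L1-HIT | VC [4]
  [12] addr=0x22 blk=4 s=0: VC-HIT | VC [12]
  [13] addr=0x20 blk=4 s=0: L1-HIT | VC [12]
  [14] addr=0x26 blk=4 s=0: L1-HIT | VC [12]
  [15] addr=0x65 blk=12 s=0: VC-HIT | VC [4]

MISSES = 2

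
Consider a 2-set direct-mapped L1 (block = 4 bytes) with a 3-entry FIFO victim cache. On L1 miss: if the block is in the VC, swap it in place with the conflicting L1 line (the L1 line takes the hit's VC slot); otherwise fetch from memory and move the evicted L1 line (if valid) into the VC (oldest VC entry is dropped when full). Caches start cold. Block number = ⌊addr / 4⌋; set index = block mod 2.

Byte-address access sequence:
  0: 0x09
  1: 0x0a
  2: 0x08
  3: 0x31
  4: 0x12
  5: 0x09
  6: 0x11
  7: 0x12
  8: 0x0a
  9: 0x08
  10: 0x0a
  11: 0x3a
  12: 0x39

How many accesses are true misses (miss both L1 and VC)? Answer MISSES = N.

#0 0x9→b2/s0 MISS; vc=[]
#1 0xa→b2/s0 L1-HIT; vc=[]
#2 0x8→b2/s0 L1-HIT; vc=[]
#3 0x31→b12/s0 MISS; vc=[2]
#4 0x12→b4/s0 MISS; vc=[2,12]
#5 0x9→b2/s0 VC-HIT; vc=[4,12]
#6 0x11→b4/s0 VC-HIT; vc=[2,12]
#7 0x12→b4/s0 L1-HIT; vc=[2,12]
#8 0xa→b2/s0 VC-HIT; vc=[4,12]
#9 0x8→b2/s0 L1-HIT; vc=[4,12]
#10 0xa→b2/s0 L1-HIT; vc=[4,12]
#11 0x3a→b14/s0 MISS; vc=[4,12,2]
#12 0x39→b14/s0 L1-HIT; vc=[4,12,2]

MISSES = 4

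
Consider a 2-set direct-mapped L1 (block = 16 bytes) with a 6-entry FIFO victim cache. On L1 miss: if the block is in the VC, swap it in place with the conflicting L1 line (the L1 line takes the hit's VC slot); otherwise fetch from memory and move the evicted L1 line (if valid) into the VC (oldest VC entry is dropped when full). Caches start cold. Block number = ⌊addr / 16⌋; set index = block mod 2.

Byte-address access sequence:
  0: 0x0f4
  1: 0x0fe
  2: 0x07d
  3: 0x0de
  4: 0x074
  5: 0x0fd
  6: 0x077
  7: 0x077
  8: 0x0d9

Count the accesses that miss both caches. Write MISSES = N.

MISSES = 3

  [0] addr=0xf4 blk=15 s=1: MISS | VC []
  [1] addr=0xfe blk=15 s=1: L1-HIT | VC []
  [2] addr=0x7d blk=7 s=1: MISS | VC [15]
  [3] addr=0xde blk=13 s=1: MISS | VC [15, 7]
  [4] addr=0x74 blk=7 s=1: VC-HIT | VC [15, 13]
  [5] addr=0xfd blk=15 s=1: VC-HIT | VC [7, 13]
  [6] addr=0x77 blk=7 s=1: VC-HIT | VC [15, 13]
  [7] addr=0x77 blk=7 s=1: L1-HIT | VC [15, 13]
  [8] addr=0xd9 blk=13 s=1: VC-HIT | VC [15, 7]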